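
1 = 1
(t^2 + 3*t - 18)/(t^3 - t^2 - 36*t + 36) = (t - 3)/(t^2 - 7*t + 6)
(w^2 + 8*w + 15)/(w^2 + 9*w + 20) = (w + 3)/(w + 4)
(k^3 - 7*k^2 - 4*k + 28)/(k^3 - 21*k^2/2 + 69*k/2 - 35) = 2*(k^2 - 5*k - 14)/(2*k^2 - 17*k + 35)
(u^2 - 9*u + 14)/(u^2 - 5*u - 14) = (u - 2)/(u + 2)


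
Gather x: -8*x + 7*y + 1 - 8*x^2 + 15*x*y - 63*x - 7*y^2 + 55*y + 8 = -8*x^2 + x*(15*y - 71) - 7*y^2 + 62*y + 9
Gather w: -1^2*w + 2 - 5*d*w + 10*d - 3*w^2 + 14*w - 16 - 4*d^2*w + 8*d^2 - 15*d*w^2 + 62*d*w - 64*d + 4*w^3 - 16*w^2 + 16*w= 8*d^2 - 54*d + 4*w^3 + w^2*(-15*d - 19) + w*(-4*d^2 + 57*d + 29) - 14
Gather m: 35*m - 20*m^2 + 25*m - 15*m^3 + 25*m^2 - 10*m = -15*m^3 + 5*m^2 + 50*m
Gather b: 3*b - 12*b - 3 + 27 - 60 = -9*b - 36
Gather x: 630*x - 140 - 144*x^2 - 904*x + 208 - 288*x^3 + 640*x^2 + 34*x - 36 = -288*x^3 + 496*x^2 - 240*x + 32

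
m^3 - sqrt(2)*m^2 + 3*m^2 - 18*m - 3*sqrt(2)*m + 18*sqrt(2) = (m - 3)*(m + 6)*(m - sqrt(2))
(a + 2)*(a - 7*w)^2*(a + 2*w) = a^4 - 12*a^3*w + 2*a^3 + 21*a^2*w^2 - 24*a^2*w + 98*a*w^3 + 42*a*w^2 + 196*w^3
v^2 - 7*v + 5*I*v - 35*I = (v - 7)*(v + 5*I)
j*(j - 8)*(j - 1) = j^3 - 9*j^2 + 8*j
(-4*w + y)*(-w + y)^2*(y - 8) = -4*w^3*y + 32*w^3 + 9*w^2*y^2 - 72*w^2*y - 6*w*y^3 + 48*w*y^2 + y^4 - 8*y^3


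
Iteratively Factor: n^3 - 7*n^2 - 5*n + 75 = (n - 5)*(n^2 - 2*n - 15) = (n - 5)^2*(n + 3)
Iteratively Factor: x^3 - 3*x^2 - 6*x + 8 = (x + 2)*(x^2 - 5*x + 4) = (x - 1)*(x + 2)*(x - 4)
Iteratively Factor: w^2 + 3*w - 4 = (w + 4)*(w - 1)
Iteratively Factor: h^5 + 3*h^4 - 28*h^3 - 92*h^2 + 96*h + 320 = (h + 2)*(h^4 + h^3 - 30*h^2 - 32*h + 160) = (h - 2)*(h + 2)*(h^3 + 3*h^2 - 24*h - 80) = (h - 5)*(h - 2)*(h + 2)*(h^2 + 8*h + 16) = (h - 5)*(h - 2)*(h + 2)*(h + 4)*(h + 4)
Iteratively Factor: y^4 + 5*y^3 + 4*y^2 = (y)*(y^3 + 5*y^2 + 4*y) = y*(y + 4)*(y^2 + y) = y*(y + 1)*(y + 4)*(y)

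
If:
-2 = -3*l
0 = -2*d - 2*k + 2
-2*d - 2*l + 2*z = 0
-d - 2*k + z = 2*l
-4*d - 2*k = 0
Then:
No Solution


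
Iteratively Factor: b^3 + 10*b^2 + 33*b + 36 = (b + 3)*(b^2 + 7*b + 12) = (b + 3)*(b + 4)*(b + 3)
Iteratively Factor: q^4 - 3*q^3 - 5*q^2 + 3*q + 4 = (q + 1)*(q^3 - 4*q^2 - q + 4) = (q - 1)*(q + 1)*(q^2 - 3*q - 4) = (q - 1)*(q + 1)^2*(q - 4)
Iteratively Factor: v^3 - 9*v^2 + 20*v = (v - 4)*(v^2 - 5*v) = (v - 5)*(v - 4)*(v)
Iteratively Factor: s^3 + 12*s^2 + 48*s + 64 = (s + 4)*(s^2 + 8*s + 16) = (s + 4)^2*(s + 4)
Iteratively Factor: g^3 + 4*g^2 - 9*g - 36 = (g + 4)*(g^2 - 9) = (g + 3)*(g + 4)*(g - 3)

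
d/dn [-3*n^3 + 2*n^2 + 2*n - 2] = -9*n^2 + 4*n + 2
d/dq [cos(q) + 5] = -sin(q)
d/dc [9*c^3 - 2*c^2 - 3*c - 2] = 27*c^2 - 4*c - 3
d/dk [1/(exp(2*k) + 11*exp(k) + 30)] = (-2*exp(k) - 11)*exp(k)/(exp(2*k) + 11*exp(k) + 30)^2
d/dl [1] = 0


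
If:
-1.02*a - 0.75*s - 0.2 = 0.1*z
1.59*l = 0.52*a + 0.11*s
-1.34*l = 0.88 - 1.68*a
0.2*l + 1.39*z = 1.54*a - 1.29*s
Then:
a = 0.61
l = 0.11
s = -1.35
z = 1.91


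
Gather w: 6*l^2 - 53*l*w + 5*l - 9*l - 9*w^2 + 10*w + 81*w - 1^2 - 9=6*l^2 - 4*l - 9*w^2 + w*(91 - 53*l) - 10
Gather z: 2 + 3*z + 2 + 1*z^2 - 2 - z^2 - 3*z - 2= 0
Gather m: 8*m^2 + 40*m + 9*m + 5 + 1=8*m^2 + 49*m + 6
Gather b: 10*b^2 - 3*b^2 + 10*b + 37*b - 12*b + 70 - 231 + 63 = 7*b^2 + 35*b - 98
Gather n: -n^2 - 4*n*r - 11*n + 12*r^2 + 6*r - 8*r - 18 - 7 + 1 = -n^2 + n*(-4*r - 11) + 12*r^2 - 2*r - 24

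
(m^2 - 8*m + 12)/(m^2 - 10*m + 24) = (m - 2)/(m - 4)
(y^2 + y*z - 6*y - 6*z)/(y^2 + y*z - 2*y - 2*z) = (y - 6)/(y - 2)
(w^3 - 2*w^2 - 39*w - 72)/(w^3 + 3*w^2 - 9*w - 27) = (w - 8)/(w - 3)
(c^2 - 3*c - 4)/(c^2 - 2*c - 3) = (c - 4)/(c - 3)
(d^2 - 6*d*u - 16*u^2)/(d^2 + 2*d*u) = (d - 8*u)/d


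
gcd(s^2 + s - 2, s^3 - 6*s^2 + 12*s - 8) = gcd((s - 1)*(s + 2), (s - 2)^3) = 1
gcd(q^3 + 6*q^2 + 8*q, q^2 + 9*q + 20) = q + 4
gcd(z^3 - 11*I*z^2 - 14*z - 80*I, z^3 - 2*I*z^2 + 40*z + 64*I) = z^2 - 6*I*z + 16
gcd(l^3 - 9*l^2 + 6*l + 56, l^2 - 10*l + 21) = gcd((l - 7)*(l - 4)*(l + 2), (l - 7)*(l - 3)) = l - 7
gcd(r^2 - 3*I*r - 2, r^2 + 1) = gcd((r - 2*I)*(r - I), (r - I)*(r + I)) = r - I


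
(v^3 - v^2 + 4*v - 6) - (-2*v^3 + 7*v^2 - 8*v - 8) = 3*v^3 - 8*v^2 + 12*v + 2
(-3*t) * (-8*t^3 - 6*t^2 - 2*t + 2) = 24*t^4 + 18*t^3 + 6*t^2 - 6*t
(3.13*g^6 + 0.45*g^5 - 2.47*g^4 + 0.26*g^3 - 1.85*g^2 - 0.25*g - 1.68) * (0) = 0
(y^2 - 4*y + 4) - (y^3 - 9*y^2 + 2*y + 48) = -y^3 + 10*y^2 - 6*y - 44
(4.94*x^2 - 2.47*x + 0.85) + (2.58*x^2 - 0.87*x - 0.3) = 7.52*x^2 - 3.34*x + 0.55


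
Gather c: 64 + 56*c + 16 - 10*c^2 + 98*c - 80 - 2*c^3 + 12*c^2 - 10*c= -2*c^3 + 2*c^2 + 144*c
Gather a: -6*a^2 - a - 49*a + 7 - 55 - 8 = -6*a^2 - 50*a - 56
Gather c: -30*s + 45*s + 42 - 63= 15*s - 21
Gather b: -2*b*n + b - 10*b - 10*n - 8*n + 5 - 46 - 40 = b*(-2*n - 9) - 18*n - 81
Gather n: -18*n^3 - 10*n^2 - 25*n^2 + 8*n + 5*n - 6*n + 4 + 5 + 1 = -18*n^3 - 35*n^2 + 7*n + 10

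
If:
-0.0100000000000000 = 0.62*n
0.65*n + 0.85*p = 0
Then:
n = -0.02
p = 0.01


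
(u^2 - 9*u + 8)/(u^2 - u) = (u - 8)/u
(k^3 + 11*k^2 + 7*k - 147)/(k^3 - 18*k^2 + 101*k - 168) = (k^2 + 14*k + 49)/(k^2 - 15*k + 56)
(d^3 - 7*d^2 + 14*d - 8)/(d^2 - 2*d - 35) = (-d^3 + 7*d^2 - 14*d + 8)/(-d^2 + 2*d + 35)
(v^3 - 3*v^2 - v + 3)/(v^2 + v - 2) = (v^2 - 2*v - 3)/(v + 2)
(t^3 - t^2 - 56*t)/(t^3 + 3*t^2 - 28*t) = (t - 8)/(t - 4)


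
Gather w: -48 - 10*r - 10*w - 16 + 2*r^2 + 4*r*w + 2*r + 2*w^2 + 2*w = 2*r^2 - 8*r + 2*w^2 + w*(4*r - 8) - 64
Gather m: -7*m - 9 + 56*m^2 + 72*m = 56*m^2 + 65*m - 9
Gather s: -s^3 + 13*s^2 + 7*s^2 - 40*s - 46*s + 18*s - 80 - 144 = -s^3 + 20*s^2 - 68*s - 224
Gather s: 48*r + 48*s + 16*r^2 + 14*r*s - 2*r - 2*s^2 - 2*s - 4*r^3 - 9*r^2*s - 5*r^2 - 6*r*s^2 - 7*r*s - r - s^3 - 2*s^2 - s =-4*r^3 + 11*r^2 + 45*r - s^3 + s^2*(-6*r - 4) + s*(-9*r^2 + 7*r + 45)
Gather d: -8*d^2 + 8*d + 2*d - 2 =-8*d^2 + 10*d - 2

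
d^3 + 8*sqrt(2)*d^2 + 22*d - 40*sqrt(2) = (d - sqrt(2))*(d + 4*sqrt(2))*(d + 5*sqrt(2))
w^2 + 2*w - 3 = (w - 1)*(w + 3)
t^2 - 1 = (t - 1)*(t + 1)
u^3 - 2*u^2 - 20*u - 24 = (u - 6)*(u + 2)^2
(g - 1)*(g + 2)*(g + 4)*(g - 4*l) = g^4 - 4*g^3*l + 5*g^3 - 20*g^2*l + 2*g^2 - 8*g*l - 8*g + 32*l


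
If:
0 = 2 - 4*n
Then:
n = 1/2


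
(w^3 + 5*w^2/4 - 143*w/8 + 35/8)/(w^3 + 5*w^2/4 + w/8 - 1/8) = (2*w^2 + 3*w - 35)/(2*w^2 + 3*w + 1)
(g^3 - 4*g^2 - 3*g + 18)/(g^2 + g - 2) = (g^2 - 6*g + 9)/(g - 1)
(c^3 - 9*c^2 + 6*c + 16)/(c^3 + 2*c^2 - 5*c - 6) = (c - 8)/(c + 3)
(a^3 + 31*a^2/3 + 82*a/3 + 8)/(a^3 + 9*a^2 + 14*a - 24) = (a + 1/3)/(a - 1)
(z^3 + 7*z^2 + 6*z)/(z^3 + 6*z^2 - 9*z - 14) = z*(z + 6)/(z^2 + 5*z - 14)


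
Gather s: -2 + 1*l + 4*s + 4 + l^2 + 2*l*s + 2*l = l^2 + 3*l + s*(2*l + 4) + 2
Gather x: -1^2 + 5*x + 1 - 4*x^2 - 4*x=-4*x^2 + x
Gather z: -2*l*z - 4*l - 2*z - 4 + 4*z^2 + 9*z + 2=-4*l + 4*z^2 + z*(7 - 2*l) - 2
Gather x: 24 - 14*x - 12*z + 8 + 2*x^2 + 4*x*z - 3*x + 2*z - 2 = 2*x^2 + x*(4*z - 17) - 10*z + 30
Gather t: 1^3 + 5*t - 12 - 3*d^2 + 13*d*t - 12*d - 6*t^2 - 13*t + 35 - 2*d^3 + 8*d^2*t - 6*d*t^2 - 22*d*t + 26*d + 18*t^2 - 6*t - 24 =-2*d^3 - 3*d^2 + 14*d + t^2*(12 - 6*d) + t*(8*d^2 - 9*d - 14)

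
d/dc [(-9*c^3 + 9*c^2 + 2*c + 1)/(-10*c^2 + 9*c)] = (90*c^4 - 162*c^3 + 101*c^2 + 20*c - 9)/(c^2*(100*c^2 - 180*c + 81))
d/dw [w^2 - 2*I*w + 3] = 2*w - 2*I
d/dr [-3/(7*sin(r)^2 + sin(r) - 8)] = 3*(14*sin(r) + 1)*cos(r)/(7*sin(r)^2 + sin(r) - 8)^2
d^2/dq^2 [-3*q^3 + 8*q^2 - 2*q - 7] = 16 - 18*q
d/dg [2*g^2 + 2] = 4*g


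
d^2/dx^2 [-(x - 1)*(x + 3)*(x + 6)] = -6*x - 16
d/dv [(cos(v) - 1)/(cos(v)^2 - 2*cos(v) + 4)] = (cos(v)^2 - 2*cos(v) - 2)*sin(v)/(cos(v)^2 - 2*cos(v) + 4)^2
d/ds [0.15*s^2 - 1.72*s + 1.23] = 0.3*s - 1.72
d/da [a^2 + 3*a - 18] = 2*a + 3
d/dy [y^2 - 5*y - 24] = 2*y - 5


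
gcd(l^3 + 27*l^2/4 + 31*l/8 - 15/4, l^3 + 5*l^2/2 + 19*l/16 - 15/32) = l + 5/4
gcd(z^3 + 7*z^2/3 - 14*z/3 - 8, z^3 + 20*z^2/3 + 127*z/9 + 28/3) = z^2 + 13*z/3 + 4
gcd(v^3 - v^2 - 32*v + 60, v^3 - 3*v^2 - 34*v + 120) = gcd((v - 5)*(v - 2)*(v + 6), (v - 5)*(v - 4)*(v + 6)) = v^2 + v - 30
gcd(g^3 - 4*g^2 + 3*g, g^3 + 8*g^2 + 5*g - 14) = g - 1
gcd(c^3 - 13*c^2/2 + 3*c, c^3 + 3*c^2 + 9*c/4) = c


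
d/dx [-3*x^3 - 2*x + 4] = -9*x^2 - 2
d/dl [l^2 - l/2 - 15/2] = 2*l - 1/2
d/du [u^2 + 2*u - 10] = 2*u + 2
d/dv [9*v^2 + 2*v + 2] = 18*v + 2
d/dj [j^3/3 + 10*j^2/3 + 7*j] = j^2 + 20*j/3 + 7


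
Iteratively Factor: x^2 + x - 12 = (x + 4)*(x - 3)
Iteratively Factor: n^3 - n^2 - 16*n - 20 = (n - 5)*(n^2 + 4*n + 4) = (n - 5)*(n + 2)*(n + 2)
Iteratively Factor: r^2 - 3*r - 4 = (r - 4)*(r + 1)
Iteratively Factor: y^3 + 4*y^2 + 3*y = (y)*(y^2 + 4*y + 3) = y*(y + 3)*(y + 1)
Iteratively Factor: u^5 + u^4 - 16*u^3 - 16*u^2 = (u - 4)*(u^4 + 5*u^3 + 4*u^2) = u*(u - 4)*(u^3 + 5*u^2 + 4*u) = u*(u - 4)*(u + 1)*(u^2 + 4*u) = u*(u - 4)*(u + 1)*(u + 4)*(u)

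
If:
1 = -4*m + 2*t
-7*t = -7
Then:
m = 1/4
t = 1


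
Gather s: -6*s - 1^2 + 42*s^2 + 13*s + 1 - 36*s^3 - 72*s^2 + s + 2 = -36*s^3 - 30*s^2 + 8*s + 2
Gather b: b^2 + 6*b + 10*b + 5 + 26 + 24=b^2 + 16*b + 55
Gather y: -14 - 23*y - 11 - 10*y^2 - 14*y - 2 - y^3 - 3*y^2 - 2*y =-y^3 - 13*y^2 - 39*y - 27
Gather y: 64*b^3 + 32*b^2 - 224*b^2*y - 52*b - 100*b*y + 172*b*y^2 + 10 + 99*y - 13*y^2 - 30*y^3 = 64*b^3 + 32*b^2 - 52*b - 30*y^3 + y^2*(172*b - 13) + y*(-224*b^2 - 100*b + 99) + 10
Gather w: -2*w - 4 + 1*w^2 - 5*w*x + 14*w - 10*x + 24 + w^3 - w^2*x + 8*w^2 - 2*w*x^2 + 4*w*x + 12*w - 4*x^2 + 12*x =w^3 + w^2*(9 - x) + w*(-2*x^2 - x + 24) - 4*x^2 + 2*x + 20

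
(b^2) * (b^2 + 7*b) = b^4 + 7*b^3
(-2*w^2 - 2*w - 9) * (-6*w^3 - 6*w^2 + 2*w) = 12*w^5 + 24*w^4 + 62*w^3 + 50*w^2 - 18*w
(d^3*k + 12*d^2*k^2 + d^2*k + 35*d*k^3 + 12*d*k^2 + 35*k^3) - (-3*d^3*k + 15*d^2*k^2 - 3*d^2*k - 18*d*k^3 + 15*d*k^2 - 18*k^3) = 4*d^3*k - 3*d^2*k^2 + 4*d^2*k + 53*d*k^3 - 3*d*k^2 + 53*k^3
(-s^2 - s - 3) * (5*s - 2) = -5*s^3 - 3*s^2 - 13*s + 6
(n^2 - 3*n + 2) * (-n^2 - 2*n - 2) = -n^4 + n^3 + 2*n^2 + 2*n - 4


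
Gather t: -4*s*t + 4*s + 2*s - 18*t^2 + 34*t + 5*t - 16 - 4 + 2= 6*s - 18*t^2 + t*(39 - 4*s) - 18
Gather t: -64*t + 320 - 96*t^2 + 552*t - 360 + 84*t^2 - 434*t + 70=-12*t^2 + 54*t + 30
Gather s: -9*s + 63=63 - 9*s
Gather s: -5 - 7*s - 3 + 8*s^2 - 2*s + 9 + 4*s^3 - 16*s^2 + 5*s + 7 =4*s^3 - 8*s^2 - 4*s + 8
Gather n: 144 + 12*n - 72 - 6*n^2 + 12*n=-6*n^2 + 24*n + 72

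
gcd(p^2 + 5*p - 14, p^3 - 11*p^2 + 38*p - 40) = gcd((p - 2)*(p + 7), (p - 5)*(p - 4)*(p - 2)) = p - 2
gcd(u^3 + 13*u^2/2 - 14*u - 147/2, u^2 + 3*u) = u + 3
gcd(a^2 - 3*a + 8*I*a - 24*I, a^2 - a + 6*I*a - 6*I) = 1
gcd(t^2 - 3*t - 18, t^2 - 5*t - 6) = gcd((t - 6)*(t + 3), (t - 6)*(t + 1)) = t - 6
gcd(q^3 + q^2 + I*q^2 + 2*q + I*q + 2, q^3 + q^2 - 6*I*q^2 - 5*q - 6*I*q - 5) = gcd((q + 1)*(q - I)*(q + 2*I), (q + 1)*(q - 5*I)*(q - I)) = q^2 + q*(1 - I) - I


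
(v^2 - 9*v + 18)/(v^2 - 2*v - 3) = (v - 6)/(v + 1)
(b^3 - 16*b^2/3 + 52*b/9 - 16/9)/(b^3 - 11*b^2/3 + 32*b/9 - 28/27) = 3*(b - 4)/(3*b - 7)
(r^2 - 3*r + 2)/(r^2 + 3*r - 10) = (r - 1)/(r + 5)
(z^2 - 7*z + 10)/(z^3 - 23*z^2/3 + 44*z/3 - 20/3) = 3/(3*z - 2)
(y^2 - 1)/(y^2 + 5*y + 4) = (y - 1)/(y + 4)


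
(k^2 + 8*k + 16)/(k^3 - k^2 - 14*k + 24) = (k + 4)/(k^2 - 5*k + 6)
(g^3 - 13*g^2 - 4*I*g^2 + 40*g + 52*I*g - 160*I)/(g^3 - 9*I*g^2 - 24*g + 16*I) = (g^2 - 13*g + 40)/(g^2 - 5*I*g - 4)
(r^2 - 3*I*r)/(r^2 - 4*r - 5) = r*(-r + 3*I)/(-r^2 + 4*r + 5)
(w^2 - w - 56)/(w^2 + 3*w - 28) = (w - 8)/(w - 4)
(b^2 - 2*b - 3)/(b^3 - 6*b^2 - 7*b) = (b - 3)/(b*(b - 7))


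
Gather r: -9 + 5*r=5*r - 9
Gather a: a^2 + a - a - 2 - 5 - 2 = a^2 - 9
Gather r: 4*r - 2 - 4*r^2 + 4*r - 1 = -4*r^2 + 8*r - 3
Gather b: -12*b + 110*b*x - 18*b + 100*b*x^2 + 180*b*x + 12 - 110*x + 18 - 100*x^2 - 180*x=b*(100*x^2 + 290*x - 30) - 100*x^2 - 290*x + 30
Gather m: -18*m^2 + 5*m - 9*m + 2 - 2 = -18*m^2 - 4*m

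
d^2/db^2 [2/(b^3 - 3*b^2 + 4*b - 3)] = 4*(3*(1 - b)*(b^3 - 3*b^2 + 4*b - 3) + (3*b^2 - 6*b + 4)^2)/(b^3 - 3*b^2 + 4*b - 3)^3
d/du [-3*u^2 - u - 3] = -6*u - 1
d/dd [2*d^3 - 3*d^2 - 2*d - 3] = 6*d^2 - 6*d - 2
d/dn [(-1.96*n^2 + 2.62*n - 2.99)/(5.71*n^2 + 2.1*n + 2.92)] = (-19.0762*n^2 + 22.6994*n + 13.9294)/(32.6041*n^4 + 23.982*n^3 + 37.7564*n^2 + 12.264*n + 8.5264)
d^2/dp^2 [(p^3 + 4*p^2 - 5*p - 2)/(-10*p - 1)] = 2*(-100*p^3 - 30*p^2 - 3*p + 146)/(1000*p^3 + 300*p^2 + 30*p + 1)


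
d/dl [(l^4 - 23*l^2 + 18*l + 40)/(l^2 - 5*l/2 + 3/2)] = 2*(4*l^5 - 15*l^4 + 12*l^3 + 79*l^2 - 298*l + 254)/(4*l^4 - 20*l^3 + 37*l^2 - 30*l + 9)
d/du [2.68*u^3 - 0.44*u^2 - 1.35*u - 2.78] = 8.04*u^2 - 0.88*u - 1.35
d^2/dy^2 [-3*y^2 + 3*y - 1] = -6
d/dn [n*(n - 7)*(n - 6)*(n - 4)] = 4*n^3 - 51*n^2 + 188*n - 168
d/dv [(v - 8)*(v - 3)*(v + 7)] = 3*v^2 - 8*v - 53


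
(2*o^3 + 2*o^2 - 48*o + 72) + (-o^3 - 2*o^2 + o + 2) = o^3 - 47*o + 74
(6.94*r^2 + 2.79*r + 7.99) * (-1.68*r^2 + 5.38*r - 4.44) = -11.6592*r^4 + 32.65*r^3 - 29.2266*r^2 + 30.5986*r - 35.4756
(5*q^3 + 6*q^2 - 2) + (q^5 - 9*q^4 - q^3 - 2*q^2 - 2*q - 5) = q^5 - 9*q^4 + 4*q^3 + 4*q^2 - 2*q - 7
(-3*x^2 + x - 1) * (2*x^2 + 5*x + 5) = -6*x^4 - 13*x^3 - 12*x^2 - 5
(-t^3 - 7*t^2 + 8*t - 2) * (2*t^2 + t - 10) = -2*t^5 - 15*t^4 + 19*t^3 + 74*t^2 - 82*t + 20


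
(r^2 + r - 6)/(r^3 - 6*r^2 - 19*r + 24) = (r - 2)/(r^2 - 9*r + 8)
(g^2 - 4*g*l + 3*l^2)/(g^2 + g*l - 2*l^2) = (g - 3*l)/(g + 2*l)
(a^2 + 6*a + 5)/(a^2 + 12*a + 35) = (a + 1)/(a + 7)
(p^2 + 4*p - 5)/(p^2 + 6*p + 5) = (p - 1)/(p + 1)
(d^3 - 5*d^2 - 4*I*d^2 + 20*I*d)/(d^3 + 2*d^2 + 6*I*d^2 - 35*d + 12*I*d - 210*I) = d*(d - 4*I)/(d^2 + d*(7 + 6*I) + 42*I)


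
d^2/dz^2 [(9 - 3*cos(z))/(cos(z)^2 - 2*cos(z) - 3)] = 3*(cos(z) - 2)/(cos(z) + 1)^2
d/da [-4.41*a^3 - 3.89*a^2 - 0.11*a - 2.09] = -13.23*a^2 - 7.78*a - 0.11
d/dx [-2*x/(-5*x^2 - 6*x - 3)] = 2*(3 - 5*x^2)/(25*x^4 + 60*x^3 + 66*x^2 + 36*x + 9)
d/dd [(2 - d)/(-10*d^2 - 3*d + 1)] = (10*d^2 + 3*d - (d - 2)*(20*d + 3) - 1)/(10*d^2 + 3*d - 1)^2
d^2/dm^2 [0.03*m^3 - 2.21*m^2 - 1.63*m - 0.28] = 0.18*m - 4.42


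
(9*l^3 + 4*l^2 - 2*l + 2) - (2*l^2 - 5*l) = 9*l^3 + 2*l^2 + 3*l + 2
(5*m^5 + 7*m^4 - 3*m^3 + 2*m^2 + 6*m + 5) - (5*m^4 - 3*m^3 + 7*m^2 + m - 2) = 5*m^5 + 2*m^4 - 5*m^2 + 5*m + 7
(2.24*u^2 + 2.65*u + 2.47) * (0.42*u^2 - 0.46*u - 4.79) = 0.9408*u^4 + 0.0825999999999998*u^3 - 10.9112*u^2 - 13.8297*u - 11.8313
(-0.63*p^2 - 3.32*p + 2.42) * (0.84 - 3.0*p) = 1.89*p^3 + 9.4308*p^2 - 10.0488*p + 2.0328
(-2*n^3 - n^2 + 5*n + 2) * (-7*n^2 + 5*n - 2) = 14*n^5 - 3*n^4 - 36*n^3 + 13*n^2 - 4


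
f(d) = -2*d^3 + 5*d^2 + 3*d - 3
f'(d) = -6*d^2 + 10*d + 3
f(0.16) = -2.40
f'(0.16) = 4.45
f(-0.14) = -3.32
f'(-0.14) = 1.48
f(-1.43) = 8.78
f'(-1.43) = -23.57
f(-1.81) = 19.81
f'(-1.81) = -34.76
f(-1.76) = 18.11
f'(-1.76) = -33.19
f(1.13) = 3.89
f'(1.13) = 6.64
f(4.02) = -40.07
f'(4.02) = -53.76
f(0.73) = 1.08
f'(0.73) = 7.10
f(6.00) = -237.00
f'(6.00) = -153.00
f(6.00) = -237.00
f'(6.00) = -153.00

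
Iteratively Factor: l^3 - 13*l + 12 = (l - 1)*(l^2 + l - 12) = (l - 1)*(l + 4)*(l - 3)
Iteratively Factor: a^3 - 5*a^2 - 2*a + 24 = (a - 3)*(a^2 - 2*a - 8) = (a - 4)*(a - 3)*(a + 2)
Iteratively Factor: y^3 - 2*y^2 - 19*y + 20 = (y - 5)*(y^2 + 3*y - 4) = (y - 5)*(y - 1)*(y + 4)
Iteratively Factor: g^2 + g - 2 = (g - 1)*(g + 2)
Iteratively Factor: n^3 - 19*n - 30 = (n - 5)*(n^2 + 5*n + 6) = (n - 5)*(n + 3)*(n + 2)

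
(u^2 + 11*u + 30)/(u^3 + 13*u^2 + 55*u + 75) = (u + 6)/(u^2 + 8*u + 15)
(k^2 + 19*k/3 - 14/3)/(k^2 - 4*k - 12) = (-3*k^2 - 19*k + 14)/(3*(-k^2 + 4*k + 12))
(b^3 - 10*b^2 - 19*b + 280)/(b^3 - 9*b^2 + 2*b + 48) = (b^2 - 2*b - 35)/(b^2 - b - 6)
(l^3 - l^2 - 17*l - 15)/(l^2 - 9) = (l^2 - 4*l - 5)/(l - 3)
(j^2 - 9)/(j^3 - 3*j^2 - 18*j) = (j - 3)/(j*(j - 6))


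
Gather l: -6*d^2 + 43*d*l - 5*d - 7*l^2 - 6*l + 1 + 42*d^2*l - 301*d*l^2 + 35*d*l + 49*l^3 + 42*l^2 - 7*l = -6*d^2 - 5*d + 49*l^3 + l^2*(35 - 301*d) + l*(42*d^2 + 78*d - 13) + 1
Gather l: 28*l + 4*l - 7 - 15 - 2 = 32*l - 24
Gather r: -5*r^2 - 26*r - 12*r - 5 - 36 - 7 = -5*r^2 - 38*r - 48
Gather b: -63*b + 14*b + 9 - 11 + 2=-49*b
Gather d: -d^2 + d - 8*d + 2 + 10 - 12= -d^2 - 7*d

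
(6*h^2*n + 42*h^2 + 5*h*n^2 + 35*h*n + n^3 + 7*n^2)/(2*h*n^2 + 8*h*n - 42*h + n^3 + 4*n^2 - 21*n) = (3*h + n)/(n - 3)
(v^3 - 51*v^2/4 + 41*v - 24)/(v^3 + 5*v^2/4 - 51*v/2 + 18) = (v - 8)/(v + 6)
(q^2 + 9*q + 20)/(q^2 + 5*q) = (q + 4)/q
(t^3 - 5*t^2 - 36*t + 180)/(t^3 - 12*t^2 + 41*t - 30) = (t + 6)/(t - 1)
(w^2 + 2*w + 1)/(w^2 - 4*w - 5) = (w + 1)/(w - 5)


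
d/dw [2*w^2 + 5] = 4*w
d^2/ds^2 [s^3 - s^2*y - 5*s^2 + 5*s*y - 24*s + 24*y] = 6*s - 2*y - 10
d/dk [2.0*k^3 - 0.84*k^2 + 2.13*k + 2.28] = 6.0*k^2 - 1.68*k + 2.13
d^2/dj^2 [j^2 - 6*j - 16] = 2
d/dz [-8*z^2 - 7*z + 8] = -16*z - 7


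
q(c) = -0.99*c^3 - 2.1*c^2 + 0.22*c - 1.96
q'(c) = -2.97*c^2 - 4.2*c + 0.22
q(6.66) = -386.10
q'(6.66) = -159.49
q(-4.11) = 30.39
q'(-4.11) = -32.69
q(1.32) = -7.61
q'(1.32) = -10.50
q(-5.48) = 96.69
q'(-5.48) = -65.95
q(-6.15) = 147.54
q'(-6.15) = -86.28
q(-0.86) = -3.07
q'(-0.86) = 1.64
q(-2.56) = 0.32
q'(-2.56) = -8.49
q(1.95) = -16.86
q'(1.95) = -19.26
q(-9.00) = 547.67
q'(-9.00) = -202.55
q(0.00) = -1.96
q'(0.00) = 0.22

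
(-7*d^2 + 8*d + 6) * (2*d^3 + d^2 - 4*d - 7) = -14*d^5 + 9*d^4 + 48*d^3 + 23*d^2 - 80*d - 42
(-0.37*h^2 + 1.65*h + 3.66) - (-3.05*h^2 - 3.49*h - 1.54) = 2.68*h^2 + 5.14*h + 5.2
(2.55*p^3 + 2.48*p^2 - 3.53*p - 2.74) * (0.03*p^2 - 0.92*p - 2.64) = 0.0765*p^5 - 2.2716*p^4 - 9.1195*p^3 - 3.3818*p^2 + 11.84*p + 7.2336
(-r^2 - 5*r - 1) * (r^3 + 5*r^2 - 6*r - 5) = -r^5 - 10*r^4 - 20*r^3 + 30*r^2 + 31*r + 5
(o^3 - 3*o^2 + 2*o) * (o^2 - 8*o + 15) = o^5 - 11*o^4 + 41*o^3 - 61*o^2 + 30*o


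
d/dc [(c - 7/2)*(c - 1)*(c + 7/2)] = 3*c^2 - 2*c - 49/4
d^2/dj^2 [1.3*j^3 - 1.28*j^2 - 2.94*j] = 7.8*j - 2.56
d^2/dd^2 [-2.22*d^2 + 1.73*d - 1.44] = -4.44000000000000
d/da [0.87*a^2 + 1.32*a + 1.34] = 1.74*a + 1.32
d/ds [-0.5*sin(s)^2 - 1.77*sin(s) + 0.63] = -(1.0*sin(s) + 1.77)*cos(s)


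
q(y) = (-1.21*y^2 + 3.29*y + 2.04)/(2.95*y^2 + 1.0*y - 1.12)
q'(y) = (3.29 - 2.42*y)/(2.95*y^2 + 1.0*y - 1.12) + (-5.9*y - 1.0)*(-1.21*y^2 + 3.29*y + 2.04)/(2.95*y^2 + 1.0*y - 1.12)^2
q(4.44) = -0.12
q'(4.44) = -0.07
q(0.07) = -2.19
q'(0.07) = -6.00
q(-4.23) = -0.71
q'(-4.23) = -0.07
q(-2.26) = -0.99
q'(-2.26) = -0.30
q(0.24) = -3.89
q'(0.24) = -17.04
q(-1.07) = -2.41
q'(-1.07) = -5.85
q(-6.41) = -0.60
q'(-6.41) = -0.03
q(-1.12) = -2.17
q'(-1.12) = -4.21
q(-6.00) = -0.62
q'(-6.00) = -0.03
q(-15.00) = -0.49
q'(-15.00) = -0.01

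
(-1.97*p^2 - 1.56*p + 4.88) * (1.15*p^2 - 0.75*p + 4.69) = -2.2655*p^4 - 0.3165*p^3 - 2.4573*p^2 - 10.9764*p + 22.8872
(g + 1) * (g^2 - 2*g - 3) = g^3 - g^2 - 5*g - 3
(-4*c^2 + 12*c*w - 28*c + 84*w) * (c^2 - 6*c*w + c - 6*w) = -4*c^4 + 36*c^3*w - 32*c^3 - 72*c^2*w^2 + 288*c^2*w - 28*c^2 - 576*c*w^2 + 252*c*w - 504*w^2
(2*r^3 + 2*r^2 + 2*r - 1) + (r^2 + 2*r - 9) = 2*r^3 + 3*r^2 + 4*r - 10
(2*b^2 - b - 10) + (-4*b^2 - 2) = -2*b^2 - b - 12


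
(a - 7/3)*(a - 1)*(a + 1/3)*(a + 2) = a^4 - a^3 - 43*a^2/9 + 29*a/9 + 14/9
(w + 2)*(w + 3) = w^2 + 5*w + 6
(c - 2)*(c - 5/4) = c^2 - 13*c/4 + 5/2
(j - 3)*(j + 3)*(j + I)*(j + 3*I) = j^4 + 4*I*j^3 - 12*j^2 - 36*I*j + 27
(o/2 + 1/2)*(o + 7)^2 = o^3/2 + 15*o^2/2 + 63*o/2 + 49/2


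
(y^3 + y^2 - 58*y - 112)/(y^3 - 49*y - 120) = (y^2 + 9*y + 14)/(y^2 + 8*y + 15)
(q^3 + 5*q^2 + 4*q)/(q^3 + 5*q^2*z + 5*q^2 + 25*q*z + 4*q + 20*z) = q/(q + 5*z)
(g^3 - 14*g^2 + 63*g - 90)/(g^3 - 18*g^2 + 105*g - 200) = (g^2 - 9*g + 18)/(g^2 - 13*g + 40)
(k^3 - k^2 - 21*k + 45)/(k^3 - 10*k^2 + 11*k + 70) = (k^3 - k^2 - 21*k + 45)/(k^3 - 10*k^2 + 11*k + 70)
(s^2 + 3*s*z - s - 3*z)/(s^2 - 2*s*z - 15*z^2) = (1 - s)/(-s + 5*z)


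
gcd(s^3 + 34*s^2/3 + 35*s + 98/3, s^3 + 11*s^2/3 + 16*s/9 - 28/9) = s^2 + 13*s/3 + 14/3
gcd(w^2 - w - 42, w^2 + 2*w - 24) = w + 6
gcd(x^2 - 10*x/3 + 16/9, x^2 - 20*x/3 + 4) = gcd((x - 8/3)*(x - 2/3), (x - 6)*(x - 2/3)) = x - 2/3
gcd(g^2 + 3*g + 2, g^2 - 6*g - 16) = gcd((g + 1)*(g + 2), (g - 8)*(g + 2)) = g + 2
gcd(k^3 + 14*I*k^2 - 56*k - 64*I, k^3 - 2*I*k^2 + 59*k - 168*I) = k + 8*I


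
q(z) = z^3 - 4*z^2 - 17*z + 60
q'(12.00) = 319.00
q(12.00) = 1008.00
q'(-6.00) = 139.00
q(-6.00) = -198.00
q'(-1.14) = -3.98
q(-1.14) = 72.70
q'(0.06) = -17.47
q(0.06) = 58.97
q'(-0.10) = -16.17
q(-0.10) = 61.66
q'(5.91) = 40.50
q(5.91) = 26.24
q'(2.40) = -18.92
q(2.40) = 9.98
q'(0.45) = -19.99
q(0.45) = 51.63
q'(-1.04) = -5.44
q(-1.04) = 72.23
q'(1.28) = -22.32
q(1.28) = 33.78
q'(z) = 3*z^2 - 8*z - 17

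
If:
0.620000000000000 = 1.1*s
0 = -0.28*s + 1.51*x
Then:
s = 0.56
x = 0.10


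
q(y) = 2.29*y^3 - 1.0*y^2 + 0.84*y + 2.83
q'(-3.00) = 68.67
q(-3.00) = -70.52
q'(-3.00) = 68.67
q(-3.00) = -70.52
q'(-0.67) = 5.26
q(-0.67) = 1.13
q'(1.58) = 14.83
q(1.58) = 10.69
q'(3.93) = 99.09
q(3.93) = 129.69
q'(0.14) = 0.69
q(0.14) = 2.93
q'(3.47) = 76.62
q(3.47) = 89.38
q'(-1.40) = 17.11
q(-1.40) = -6.59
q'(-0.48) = 3.38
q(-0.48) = 1.94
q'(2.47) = 37.81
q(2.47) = 33.31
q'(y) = 6.87*y^2 - 2.0*y + 0.84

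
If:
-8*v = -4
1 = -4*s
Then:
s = -1/4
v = 1/2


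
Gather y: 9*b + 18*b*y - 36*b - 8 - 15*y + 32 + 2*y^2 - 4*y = -27*b + 2*y^2 + y*(18*b - 19) + 24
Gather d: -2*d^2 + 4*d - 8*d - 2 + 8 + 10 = -2*d^2 - 4*d + 16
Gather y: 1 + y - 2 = y - 1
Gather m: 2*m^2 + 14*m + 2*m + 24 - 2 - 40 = 2*m^2 + 16*m - 18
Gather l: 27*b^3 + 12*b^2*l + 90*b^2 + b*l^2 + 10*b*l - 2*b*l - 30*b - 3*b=27*b^3 + 90*b^2 + b*l^2 - 33*b + l*(12*b^2 + 8*b)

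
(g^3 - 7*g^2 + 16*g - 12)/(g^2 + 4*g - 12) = (g^2 - 5*g + 6)/(g + 6)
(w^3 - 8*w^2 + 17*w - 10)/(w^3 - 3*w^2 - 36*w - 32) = (-w^3 + 8*w^2 - 17*w + 10)/(-w^3 + 3*w^2 + 36*w + 32)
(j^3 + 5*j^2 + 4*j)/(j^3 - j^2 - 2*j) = (j + 4)/(j - 2)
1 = 1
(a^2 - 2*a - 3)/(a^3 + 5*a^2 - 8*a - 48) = (a + 1)/(a^2 + 8*a + 16)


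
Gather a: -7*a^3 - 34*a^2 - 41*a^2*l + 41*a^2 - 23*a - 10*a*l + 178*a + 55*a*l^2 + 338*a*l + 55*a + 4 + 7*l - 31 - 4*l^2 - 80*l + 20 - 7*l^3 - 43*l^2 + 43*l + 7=-7*a^3 + a^2*(7 - 41*l) + a*(55*l^2 + 328*l + 210) - 7*l^3 - 47*l^2 - 30*l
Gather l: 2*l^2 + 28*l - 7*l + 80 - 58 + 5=2*l^2 + 21*l + 27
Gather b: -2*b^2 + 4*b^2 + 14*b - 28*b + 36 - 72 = 2*b^2 - 14*b - 36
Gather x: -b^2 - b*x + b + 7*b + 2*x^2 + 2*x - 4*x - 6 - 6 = -b^2 + 8*b + 2*x^2 + x*(-b - 2) - 12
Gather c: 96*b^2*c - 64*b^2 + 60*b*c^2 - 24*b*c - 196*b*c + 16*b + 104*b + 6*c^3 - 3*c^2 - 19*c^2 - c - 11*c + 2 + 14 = -64*b^2 + 120*b + 6*c^3 + c^2*(60*b - 22) + c*(96*b^2 - 220*b - 12) + 16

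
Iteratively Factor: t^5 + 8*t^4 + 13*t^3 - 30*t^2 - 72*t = (t)*(t^4 + 8*t^3 + 13*t^2 - 30*t - 72) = t*(t + 4)*(t^3 + 4*t^2 - 3*t - 18) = t*(t - 2)*(t + 4)*(t^2 + 6*t + 9) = t*(t - 2)*(t + 3)*(t + 4)*(t + 3)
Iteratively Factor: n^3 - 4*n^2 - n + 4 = (n + 1)*(n^2 - 5*n + 4) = (n - 1)*(n + 1)*(n - 4)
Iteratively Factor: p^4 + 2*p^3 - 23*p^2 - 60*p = (p + 4)*(p^3 - 2*p^2 - 15*p) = (p - 5)*(p + 4)*(p^2 + 3*p) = (p - 5)*(p + 3)*(p + 4)*(p)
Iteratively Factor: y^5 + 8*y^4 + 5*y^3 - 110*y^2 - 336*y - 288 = (y + 3)*(y^4 + 5*y^3 - 10*y^2 - 80*y - 96) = (y - 4)*(y + 3)*(y^3 + 9*y^2 + 26*y + 24) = (y - 4)*(y + 2)*(y + 3)*(y^2 + 7*y + 12) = (y - 4)*(y + 2)*(y + 3)*(y + 4)*(y + 3)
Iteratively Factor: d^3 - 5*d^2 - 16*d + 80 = (d - 4)*(d^2 - d - 20) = (d - 5)*(d - 4)*(d + 4)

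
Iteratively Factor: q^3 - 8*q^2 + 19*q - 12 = (q - 1)*(q^2 - 7*q + 12) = (q - 3)*(q - 1)*(q - 4)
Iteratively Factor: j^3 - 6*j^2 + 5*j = (j - 1)*(j^2 - 5*j) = j*(j - 1)*(j - 5)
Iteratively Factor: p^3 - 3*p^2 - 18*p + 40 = (p + 4)*(p^2 - 7*p + 10) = (p - 2)*(p + 4)*(p - 5)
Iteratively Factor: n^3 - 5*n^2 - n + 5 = (n - 1)*(n^2 - 4*n - 5) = (n - 1)*(n + 1)*(n - 5)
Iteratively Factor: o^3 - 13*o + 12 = (o + 4)*(o^2 - 4*o + 3) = (o - 1)*(o + 4)*(o - 3)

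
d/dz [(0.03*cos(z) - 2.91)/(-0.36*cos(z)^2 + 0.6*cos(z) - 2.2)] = (-0.0108*cos(z)^2 + 2.0952*cos(z) - 1.68)*sin(z)/(0.1296*cos(z)^4 - 0.432*cos(z)^3 + 1.944*cos(z)^2 - 2.64*cos(z) + 4.84)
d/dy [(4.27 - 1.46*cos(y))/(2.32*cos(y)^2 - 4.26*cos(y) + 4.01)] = (-3.3872*cos(y)^2 + 19.8128*cos(y) - 12.3356)*sin(y)/(5.3824*cos(y)^4 - 19.7664*cos(y)^3 + 36.754*cos(y)^2 - 34.1652*cos(y) + 16.0801)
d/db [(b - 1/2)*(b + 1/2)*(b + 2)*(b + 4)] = 4*b^3 + 18*b^2 + 31*b/2 - 3/2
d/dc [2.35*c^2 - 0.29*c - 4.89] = 4.7*c - 0.29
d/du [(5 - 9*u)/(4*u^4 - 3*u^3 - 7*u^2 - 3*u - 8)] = (108*u^4 - 134*u^3 - 18*u^2 + 70*u + 87)/(16*u^8 - 24*u^7 - 47*u^6 + 18*u^5 + 3*u^4 + 90*u^3 + 121*u^2 + 48*u + 64)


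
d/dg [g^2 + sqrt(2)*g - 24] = 2*g + sqrt(2)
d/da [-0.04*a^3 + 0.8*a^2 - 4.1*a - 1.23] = -0.12*a^2 + 1.6*a - 4.1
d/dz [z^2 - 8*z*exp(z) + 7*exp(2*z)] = -8*z*exp(z) + 2*z + 14*exp(2*z) - 8*exp(z)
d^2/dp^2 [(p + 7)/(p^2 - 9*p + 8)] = 2*((2 - 3*p)*(p^2 - 9*p + 8) + (p + 7)*(2*p - 9)^2)/(p^2 - 9*p + 8)^3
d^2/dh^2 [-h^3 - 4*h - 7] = -6*h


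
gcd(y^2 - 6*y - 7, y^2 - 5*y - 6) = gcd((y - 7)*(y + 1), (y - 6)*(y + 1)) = y + 1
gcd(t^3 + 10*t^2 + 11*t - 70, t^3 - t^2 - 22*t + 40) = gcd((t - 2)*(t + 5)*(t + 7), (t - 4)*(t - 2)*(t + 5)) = t^2 + 3*t - 10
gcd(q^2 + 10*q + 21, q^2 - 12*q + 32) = 1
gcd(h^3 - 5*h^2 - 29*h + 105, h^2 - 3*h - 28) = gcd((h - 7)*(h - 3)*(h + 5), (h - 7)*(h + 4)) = h - 7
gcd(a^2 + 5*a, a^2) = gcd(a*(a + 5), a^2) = a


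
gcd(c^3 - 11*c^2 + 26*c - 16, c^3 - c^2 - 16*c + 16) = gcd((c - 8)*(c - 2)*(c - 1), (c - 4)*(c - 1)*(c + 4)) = c - 1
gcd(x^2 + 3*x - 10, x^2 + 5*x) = x + 5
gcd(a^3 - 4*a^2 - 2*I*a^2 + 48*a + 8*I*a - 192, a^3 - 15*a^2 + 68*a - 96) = a - 4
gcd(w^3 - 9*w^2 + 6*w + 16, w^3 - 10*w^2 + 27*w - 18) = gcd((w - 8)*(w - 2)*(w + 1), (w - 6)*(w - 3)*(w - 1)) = 1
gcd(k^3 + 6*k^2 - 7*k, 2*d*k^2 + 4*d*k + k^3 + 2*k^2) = k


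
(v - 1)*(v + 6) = v^2 + 5*v - 6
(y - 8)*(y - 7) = y^2 - 15*y + 56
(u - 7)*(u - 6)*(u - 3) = u^3 - 16*u^2 + 81*u - 126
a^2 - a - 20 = (a - 5)*(a + 4)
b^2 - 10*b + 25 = (b - 5)^2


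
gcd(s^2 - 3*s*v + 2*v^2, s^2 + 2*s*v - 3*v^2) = s - v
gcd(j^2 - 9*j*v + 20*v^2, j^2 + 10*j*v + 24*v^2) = 1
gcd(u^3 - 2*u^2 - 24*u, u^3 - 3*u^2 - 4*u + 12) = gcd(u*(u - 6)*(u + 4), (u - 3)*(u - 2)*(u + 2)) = 1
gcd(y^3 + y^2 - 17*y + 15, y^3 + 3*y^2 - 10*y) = y + 5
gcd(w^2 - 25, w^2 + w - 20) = w + 5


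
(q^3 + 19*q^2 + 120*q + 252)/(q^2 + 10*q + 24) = (q^2 + 13*q + 42)/(q + 4)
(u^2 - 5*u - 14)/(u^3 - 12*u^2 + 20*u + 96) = (u - 7)/(u^2 - 14*u + 48)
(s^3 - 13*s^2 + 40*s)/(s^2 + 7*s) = (s^2 - 13*s + 40)/(s + 7)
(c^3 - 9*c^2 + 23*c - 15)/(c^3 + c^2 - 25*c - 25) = (c^2 - 4*c + 3)/(c^2 + 6*c + 5)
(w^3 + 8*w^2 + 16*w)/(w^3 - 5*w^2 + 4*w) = (w^2 + 8*w + 16)/(w^2 - 5*w + 4)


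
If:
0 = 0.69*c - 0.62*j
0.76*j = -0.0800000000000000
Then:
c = -0.09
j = -0.11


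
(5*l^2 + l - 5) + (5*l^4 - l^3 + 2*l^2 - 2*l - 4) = 5*l^4 - l^3 + 7*l^2 - l - 9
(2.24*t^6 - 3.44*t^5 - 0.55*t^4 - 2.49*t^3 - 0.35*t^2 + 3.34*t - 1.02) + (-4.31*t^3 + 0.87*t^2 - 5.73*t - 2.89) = 2.24*t^6 - 3.44*t^5 - 0.55*t^4 - 6.8*t^3 + 0.52*t^2 - 2.39*t - 3.91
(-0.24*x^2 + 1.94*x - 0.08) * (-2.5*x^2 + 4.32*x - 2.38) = 0.6*x^4 - 5.8868*x^3 + 9.152*x^2 - 4.9628*x + 0.1904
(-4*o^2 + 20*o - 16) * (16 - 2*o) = 8*o^3 - 104*o^2 + 352*o - 256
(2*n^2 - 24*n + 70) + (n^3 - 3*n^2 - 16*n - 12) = n^3 - n^2 - 40*n + 58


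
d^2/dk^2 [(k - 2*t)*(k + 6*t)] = 2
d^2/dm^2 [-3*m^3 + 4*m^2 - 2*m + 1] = 8 - 18*m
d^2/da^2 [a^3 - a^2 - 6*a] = 6*a - 2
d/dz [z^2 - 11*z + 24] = 2*z - 11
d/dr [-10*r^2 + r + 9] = 1 - 20*r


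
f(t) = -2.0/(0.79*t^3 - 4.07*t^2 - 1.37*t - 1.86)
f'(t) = -2.0*(-2.37*t^2 + 8.14*t + 1.37)/(0.79*t^3 - 4.07*t^2 - 1.37*t - 1.86)^2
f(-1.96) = 0.10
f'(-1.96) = 0.11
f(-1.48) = 0.18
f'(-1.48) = 0.25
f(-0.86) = 0.48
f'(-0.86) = 0.84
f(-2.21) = 0.07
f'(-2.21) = 0.08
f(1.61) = 0.18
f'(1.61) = -0.13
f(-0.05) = 1.11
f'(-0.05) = -0.59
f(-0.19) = 1.14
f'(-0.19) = 0.17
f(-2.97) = 0.04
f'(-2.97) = 0.03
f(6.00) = -0.14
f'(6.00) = 0.36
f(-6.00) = 0.01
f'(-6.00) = 0.00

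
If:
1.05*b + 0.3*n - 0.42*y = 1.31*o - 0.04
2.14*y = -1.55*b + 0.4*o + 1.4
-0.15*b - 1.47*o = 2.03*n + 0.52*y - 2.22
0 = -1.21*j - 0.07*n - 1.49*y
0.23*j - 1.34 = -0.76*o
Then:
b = 1.86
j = 0.48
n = -0.11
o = 1.62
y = -0.39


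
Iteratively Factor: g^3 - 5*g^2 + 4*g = (g - 1)*(g^2 - 4*g) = g*(g - 1)*(g - 4)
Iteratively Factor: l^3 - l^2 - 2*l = (l + 1)*(l^2 - 2*l) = (l - 2)*(l + 1)*(l)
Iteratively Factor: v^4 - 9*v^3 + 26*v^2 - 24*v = (v)*(v^3 - 9*v^2 + 26*v - 24) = v*(v - 4)*(v^2 - 5*v + 6) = v*(v - 4)*(v - 3)*(v - 2)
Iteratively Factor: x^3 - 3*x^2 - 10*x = (x - 5)*(x^2 + 2*x) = (x - 5)*(x + 2)*(x)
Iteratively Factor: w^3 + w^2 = (w)*(w^2 + w) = w^2*(w + 1)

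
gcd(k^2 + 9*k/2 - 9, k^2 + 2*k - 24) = k + 6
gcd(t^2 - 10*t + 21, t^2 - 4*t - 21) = t - 7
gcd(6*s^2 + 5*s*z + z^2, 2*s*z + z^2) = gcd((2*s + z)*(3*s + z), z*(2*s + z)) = 2*s + z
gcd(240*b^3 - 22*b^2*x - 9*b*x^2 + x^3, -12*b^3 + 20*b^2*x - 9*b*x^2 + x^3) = -6*b + x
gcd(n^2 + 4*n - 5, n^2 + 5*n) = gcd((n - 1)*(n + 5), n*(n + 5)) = n + 5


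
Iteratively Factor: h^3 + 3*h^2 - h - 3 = (h - 1)*(h^2 + 4*h + 3) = (h - 1)*(h + 3)*(h + 1)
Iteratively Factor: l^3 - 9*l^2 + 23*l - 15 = (l - 3)*(l^2 - 6*l + 5) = (l - 3)*(l - 1)*(l - 5)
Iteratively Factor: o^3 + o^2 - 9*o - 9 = (o + 3)*(o^2 - 2*o - 3) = (o + 1)*(o + 3)*(o - 3)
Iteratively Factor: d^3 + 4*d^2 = (d)*(d^2 + 4*d) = d*(d + 4)*(d)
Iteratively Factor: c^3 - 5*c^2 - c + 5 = (c - 1)*(c^2 - 4*c - 5) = (c - 1)*(c + 1)*(c - 5)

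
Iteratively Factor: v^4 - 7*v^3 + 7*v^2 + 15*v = (v + 1)*(v^3 - 8*v^2 + 15*v) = v*(v + 1)*(v^2 - 8*v + 15) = v*(v - 3)*(v + 1)*(v - 5)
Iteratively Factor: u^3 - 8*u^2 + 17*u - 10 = (u - 2)*(u^2 - 6*u + 5) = (u - 5)*(u - 2)*(u - 1)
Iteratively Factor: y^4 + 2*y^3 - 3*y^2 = (y + 3)*(y^3 - y^2) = y*(y + 3)*(y^2 - y) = y*(y - 1)*(y + 3)*(y)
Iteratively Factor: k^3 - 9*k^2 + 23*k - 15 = (k - 1)*(k^2 - 8*k + 15) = (k - 3)*(k - 1)*(k - 5)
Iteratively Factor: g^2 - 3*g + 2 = (g - 2)*(g - 1)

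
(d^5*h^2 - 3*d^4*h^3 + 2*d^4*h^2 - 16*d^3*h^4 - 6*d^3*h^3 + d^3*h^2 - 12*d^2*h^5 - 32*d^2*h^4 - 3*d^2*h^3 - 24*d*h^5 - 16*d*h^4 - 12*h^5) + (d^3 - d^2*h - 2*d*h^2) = d^5*h^2 - 3*d^4*h^3 + 2*d^4*h^2 - 16*d^3*h^4 - 6*d^3*h^3 + d^3*h^2 + d^3 - 12*d^2*h^5 - 32*d^2*h^4 - 3*d^2*h^3 - d^2*h - 24*d*h^5 - 16*d*h^4 - 2*d*h^2 - 12*h^5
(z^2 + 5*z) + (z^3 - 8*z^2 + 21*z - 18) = z^3 - 7*z^2 + 26*z - 18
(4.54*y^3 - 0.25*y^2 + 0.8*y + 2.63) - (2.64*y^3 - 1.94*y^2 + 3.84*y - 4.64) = 1.9*y^3 + 1.69*y^2 - 3.04*y + 7.27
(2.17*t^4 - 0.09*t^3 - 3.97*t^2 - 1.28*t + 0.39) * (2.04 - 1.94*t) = -4.2098*t^5 + 4.6014*t^4 + 7.5182*t^3 - 5.6156*t^2 - 3.3678*t + 0.7956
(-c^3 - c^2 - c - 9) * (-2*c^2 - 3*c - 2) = 2*c^5 + 5*c^4 + 7*c^3 + 23*c^2 + 29*c + 18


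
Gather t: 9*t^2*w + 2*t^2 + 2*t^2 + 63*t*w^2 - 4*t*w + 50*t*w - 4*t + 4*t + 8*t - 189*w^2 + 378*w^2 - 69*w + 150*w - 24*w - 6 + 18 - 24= t^2*(9*w + 4) + t*(63*w^2 + 46*w + 8) + 189*w^2 + 57*w - 12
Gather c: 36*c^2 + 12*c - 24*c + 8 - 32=36*c^2 - 12*c - 24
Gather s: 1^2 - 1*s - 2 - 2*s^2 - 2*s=-2*s^2 - 3*s - 1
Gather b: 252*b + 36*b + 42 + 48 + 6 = 288*b + 96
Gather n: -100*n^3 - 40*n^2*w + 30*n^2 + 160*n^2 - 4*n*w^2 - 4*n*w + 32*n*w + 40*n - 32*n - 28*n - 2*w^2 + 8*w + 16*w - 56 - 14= -100*n^3 + n^2*(190 - 40*w) + n*(-4*w^2 + 28*w - 20) - 2*w^2 + 24*w - 70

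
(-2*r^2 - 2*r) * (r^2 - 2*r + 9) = -2*r^4 + 2*r^3 - 14*r^2 - 18*r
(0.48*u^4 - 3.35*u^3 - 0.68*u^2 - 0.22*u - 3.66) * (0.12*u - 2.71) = 0.0576*u^5 - 1.7028*u^4 + 8.9969*u^3 + 1.8164*u^2 + 0.157*u + 9.9186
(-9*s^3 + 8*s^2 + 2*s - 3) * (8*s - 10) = -72*s^4 + 154*s^3 - 64*s^2 - 44*s + 30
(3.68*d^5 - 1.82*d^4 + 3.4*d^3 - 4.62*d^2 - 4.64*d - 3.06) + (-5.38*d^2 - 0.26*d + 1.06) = 3.68*d^5 - 1.82*d^4 + 3.4*d^3 - 10.0*d^2 - 4.9*d - 2.0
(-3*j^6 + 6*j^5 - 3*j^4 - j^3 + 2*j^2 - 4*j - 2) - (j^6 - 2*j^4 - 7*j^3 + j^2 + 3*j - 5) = -4*j^6 + 6*j^5 - j^4 + 6*j^3 + j^2 - 7*j + 3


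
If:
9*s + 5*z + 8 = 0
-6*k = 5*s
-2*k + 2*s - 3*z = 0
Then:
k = 15/34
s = -9/17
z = -11/17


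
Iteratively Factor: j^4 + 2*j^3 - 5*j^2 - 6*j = (j - 2)*(j^3 + 4*j^2 + 3*j) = (j - 2)*(j + 1)*(j^2 + 3*j) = j*(j - 2)*(j + 1)*(j + 3)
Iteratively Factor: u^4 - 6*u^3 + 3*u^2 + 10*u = (u - 5)*(u^3 - u^2 - 2*u) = (u - 5)*(u - 2)*(u^2 + u) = (u - 5)*(u - 2)*(u + 1)*(u)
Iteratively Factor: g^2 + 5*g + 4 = (g + 4)*(g + 1)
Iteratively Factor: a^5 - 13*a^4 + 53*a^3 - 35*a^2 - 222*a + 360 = (a + 2)*(a^4 - 15*a^3 + 83*a^2 - 201*a + 180) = (a - 3)*(a + 2)*(a^3 - 12*a^2 + 47*a - 60) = (a - 4)*(a - 3)*(a + 2)*(a^2 - 8*a + 15) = (a - 5)*(a - 4)*(a - 3)*(a + 2)*(a - 3)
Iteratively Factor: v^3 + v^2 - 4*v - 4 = (v + 1)*(v^2 - 4) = (v + 1)*(v + 2)*(v - 2)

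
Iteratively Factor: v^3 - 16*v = (v - 4)*(v^2 + 4*v) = v*(v - 4)*(v + 4)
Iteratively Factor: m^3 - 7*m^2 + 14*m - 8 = (m - 4)*(m^2 - 3*m + 2) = (m - 4)*(m - 2)*(m - 1)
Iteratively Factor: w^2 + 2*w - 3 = (w - 1)*(w + 3)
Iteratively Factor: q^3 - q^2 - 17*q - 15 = (q - 5)*(q^2 + 4*q + 3) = (q - 5)*(q + 3)*(q + 1)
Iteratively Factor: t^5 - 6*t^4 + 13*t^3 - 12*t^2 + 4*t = (t)*(t^4 - 6*t^3 + 13*t^2 - 12*t + 4) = t*(t - 2)*(t^3 - 4*t^2 + 5*t - 2) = t*(t - 2)*(t - 1)*(t^2 - 3*t + 2) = t*(t - 2)^2*(t - 1)*(t - 1)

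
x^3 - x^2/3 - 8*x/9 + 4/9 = (x - 2/3)^2*(x + 1)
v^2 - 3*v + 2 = (v - 2)*(v - 1)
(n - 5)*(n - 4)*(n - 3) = n^3 - 12*n^2 + 47*n - 60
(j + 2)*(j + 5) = j^2 + 7*j + 10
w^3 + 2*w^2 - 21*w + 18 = (w - 3)*(w - 1)*(w + 6)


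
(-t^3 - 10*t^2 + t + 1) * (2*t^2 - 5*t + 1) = -2*t^5 - 15*t^4 + 51*t^3 - 13*t^2 - 4*t + 1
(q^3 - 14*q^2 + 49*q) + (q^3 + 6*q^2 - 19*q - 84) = 2*q^3 - 8*q^2 + 30*q - 84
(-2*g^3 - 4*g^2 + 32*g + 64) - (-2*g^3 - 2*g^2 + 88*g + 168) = -2*g^2 - 56*g - 104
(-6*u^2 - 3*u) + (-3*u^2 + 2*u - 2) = -9*u^2 - u - 2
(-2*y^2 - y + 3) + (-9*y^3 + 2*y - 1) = -9*y^3 - 2*y^2 + y + 2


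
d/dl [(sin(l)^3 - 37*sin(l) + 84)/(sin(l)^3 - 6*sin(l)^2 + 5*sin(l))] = 6*(-sin(l)^4 + 14*sin(l)^3 - 79*sin(l)^2 + 168*sin(l) - 70)*cos(l)/((sin(l) - 5)^2*(sin(l) - 1)^2*sin(l)^2)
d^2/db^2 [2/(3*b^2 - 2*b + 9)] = 4*(-9*b^2 + 6*b + 4*(3*b - 1)^2 - 27)/(3*b^2 - 2*b + 9)^3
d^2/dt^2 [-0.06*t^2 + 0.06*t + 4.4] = -0.120000000000000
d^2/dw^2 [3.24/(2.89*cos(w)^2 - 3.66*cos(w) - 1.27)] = (108.243216*(1 - cos(w)^2)^2 - 102.812328*cos(w)^3 + 145.09044*cos(w)^2 + 190.564488*cos(w) - 218.830248)/(-2.89*cos(w)^2 + 3.66*cos(w) + 1.27)^3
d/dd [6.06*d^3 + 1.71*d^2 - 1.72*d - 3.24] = 18.18*d^2 + 3.42*d - 1.72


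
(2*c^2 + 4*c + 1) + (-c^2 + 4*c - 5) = c^2 + 8*c - 4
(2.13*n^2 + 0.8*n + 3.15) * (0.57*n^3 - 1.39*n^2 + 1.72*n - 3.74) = 1.2141*n^5 - 2.5047*n^4 + 4.3471*n^3 - 10.9687*n^2 + 2.426*n - 11.781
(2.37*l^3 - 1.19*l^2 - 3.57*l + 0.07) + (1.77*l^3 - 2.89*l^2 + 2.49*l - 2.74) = 4.14*l^3 - 4.08*l^2 - 1.08*l - 2.67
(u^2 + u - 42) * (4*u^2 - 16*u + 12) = 4*u^4 - 12*u^3 - 172*u^2 + 684*u - 504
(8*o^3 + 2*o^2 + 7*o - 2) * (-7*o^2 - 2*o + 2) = -56*o^5 - 30*o^4 - 37*o^3 + 4*o^2 + 18*o - 4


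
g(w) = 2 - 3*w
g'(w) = -3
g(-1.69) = 7.07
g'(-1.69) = -3.00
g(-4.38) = 15.14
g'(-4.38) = -3.00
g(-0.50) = 3.50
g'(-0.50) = -3.00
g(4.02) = -10.06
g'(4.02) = -3.00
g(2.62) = -5.86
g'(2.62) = -3.00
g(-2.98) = 10.94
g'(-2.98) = -3.00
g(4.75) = -12.25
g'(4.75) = -3.00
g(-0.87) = 4.61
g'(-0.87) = -3.00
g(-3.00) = 11.00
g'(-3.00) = -3.00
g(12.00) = -34.00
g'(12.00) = -3.00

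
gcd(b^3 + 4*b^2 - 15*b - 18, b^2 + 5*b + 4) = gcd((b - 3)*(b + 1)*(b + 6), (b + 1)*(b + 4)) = b + 1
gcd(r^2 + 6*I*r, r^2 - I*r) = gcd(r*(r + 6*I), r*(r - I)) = r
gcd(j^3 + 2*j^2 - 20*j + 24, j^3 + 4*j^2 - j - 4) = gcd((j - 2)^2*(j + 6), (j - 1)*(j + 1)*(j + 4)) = 1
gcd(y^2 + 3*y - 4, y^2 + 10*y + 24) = y + 4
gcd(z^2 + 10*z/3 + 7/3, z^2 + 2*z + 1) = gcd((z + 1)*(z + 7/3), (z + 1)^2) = z + 1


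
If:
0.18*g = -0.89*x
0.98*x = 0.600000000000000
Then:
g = -3.03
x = 0.61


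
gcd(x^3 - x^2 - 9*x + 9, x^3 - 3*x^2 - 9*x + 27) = x^2 - 9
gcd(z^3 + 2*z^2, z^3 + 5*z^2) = z^2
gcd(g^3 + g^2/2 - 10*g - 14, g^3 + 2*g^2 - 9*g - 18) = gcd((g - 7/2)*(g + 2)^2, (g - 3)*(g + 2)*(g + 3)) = g + 2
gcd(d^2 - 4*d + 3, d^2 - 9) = d - 3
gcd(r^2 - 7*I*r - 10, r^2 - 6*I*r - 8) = r - 2*I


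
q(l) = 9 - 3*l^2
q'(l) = -6*l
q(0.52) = 8.19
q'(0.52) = -3.12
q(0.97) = 6.18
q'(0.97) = -5.82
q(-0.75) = 7.31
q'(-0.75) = 4.50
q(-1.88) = -1.60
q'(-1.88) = 11.28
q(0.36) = 8.61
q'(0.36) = -2.16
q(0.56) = 8.06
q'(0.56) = -3.36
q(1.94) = -2.29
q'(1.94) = -11.64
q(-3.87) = -35.93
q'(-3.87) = 23.22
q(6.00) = -99.00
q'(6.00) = -36.00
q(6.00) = -99.00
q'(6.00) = -36.00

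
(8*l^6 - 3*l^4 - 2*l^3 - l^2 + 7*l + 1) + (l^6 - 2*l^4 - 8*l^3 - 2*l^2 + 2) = 9*l^6 - 5*l^4 - 10*l^3 - 3*l^2 + 7*l + 3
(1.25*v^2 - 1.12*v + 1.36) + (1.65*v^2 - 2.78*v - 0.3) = 2.9*v^2 - 3.9*v + 1.06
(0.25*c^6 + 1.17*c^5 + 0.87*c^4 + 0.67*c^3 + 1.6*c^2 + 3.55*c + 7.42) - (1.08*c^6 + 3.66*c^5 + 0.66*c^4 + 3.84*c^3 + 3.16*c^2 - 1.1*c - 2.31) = -0.83*c^6 - 2.49*c^5 + 0.21*c^4 - 3.17*c^3 - 1.56*c^2 + 4.65*c + 9.73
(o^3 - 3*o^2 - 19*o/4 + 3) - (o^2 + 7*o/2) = o^3 - 4*o^2 - 33*o/4 + 3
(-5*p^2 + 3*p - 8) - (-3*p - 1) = -5*p^2 + 6*p - 7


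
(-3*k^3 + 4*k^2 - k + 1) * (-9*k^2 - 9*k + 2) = 27*k^5 - 9*k^4 - 33*k^3 + 8*k^2 - 11*k + 2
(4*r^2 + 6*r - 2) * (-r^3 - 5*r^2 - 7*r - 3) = -4*r^5 - 26*r^4 - 56*r^3 - 44*r^2 - 4*r + 6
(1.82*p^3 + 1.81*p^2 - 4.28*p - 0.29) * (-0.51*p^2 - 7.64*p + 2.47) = -0.9282*p^5 - 14.8279*p^4 - 7.1502*p^3 + 37.3178*p^2 - 8.356*p - 0.7163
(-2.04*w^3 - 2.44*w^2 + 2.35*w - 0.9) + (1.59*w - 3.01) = -2.04*w^3 - 2.44*w^2 + 3.94*w - 3.91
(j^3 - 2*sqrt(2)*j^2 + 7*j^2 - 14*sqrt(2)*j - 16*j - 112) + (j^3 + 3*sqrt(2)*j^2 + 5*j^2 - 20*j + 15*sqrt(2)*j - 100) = 2*j^3 + sqrt(2)*j^2 + 12*j^2 - 36*j + sqrt(2)*j - 212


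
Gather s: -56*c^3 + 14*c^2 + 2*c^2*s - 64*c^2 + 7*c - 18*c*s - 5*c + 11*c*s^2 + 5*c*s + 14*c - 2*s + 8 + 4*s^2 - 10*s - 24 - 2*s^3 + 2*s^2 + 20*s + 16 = -56*c^3 - 50*c^2 + 16*c - 2*s^3 + s^2*(11*c + 6) + s*(2*c^2 - 13*c + 8)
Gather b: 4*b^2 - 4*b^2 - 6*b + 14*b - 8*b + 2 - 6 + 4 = 0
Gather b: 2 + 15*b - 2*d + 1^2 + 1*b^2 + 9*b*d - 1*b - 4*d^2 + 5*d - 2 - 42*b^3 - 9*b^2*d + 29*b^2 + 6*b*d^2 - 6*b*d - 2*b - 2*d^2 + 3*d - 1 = -42*b^3 + b^2*(30 - 9*d) + b*(6*d^2 + 3*d + 12) - 6*d^2 + 6*d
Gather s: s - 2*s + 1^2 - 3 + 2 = -s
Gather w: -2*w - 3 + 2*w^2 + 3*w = 2*w^2 + w - 3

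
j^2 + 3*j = j*(j + 3)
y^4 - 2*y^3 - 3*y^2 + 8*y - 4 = (y - 2)*(y - 1)^2*(y + 2)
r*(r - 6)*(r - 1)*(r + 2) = r^4 - 5*r^3 - 8*r^2 + 12*r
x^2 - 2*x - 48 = (x - 8)*(x + 6)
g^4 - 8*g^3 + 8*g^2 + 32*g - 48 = (g - 6)*(g - 2)^2*(g + 2)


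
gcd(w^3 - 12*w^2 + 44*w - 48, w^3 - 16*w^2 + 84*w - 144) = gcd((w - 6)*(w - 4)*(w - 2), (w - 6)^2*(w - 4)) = w^2 - 10*w + 24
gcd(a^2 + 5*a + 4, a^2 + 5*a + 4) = a^2 + 5*a + 4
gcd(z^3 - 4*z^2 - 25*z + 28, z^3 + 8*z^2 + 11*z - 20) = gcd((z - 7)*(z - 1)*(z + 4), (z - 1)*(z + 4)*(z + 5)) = z^2 + 3*z - 4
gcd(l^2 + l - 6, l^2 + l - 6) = l^2 + l - 6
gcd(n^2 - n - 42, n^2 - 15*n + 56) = n - 7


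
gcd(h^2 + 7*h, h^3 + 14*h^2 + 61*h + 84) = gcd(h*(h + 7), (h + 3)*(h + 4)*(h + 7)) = h + 7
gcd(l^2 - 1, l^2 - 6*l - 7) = l + 1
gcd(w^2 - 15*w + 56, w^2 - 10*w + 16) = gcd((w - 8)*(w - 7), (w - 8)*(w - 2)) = w - 8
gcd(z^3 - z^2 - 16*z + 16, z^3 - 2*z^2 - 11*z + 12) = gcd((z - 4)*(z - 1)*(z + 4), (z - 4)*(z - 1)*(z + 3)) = z^2 - 5*z + 4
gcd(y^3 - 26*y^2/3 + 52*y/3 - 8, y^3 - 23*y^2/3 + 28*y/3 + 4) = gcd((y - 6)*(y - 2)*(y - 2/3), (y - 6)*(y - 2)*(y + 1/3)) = y^2 - 8*y + 12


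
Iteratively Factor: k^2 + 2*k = (k)*(k + 2)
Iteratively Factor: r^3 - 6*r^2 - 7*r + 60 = (r - 4)*(r^2 - 2*r - 15) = (r - 4)*(r + 3)*(r - 5)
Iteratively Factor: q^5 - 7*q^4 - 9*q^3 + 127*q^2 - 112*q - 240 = (q - 5)*(q^4 - 2*q^3 - 19*q^2 + 32*q + 48) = (q - 5)*(q - 4)*(q^3 + 2*q^2 - 11*q - 12) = (q - 5)*(q - 4)*(q - 3)*(q^2 + 5*q + 4) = (q - 5)*(q - 4)*(q - 3)*(q + 1)*(q + 4)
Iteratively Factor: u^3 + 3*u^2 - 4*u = (u + 4)*(u^2 - u) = (u - 1)*(u + 4)*(u)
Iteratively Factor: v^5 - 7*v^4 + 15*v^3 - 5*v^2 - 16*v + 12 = (v - 3)*(v^4 - 4*v^3 + 3*v^2 + 4*v - 4) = (v - 3)*(v - 2)*(v^3 - 2*v^2 - v + 2) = (v - 3)*(v - 2)*(v + 1)*(v^2 - 3*v + 2) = (v - 3)*(v - 2)*(v - 1)*(v + 1)*(v - 2)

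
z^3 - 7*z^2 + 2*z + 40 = (z - 5)*(z - 4)*(z + 2)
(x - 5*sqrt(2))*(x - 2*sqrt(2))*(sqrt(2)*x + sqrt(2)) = sqrt(2)*x^3 - 14*x^2 + sqrt(2)*x^2 - 14*x + 20*sqrt(2)*x + 20*sqrt(2)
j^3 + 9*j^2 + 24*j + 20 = (j + 2)^2*(j + 5)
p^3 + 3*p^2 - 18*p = p*(p - 3)*(p + 6)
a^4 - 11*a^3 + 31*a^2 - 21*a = a*(a - 7)*(a - 3)*(a - 1)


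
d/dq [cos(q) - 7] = -sin(q)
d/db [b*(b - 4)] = 2*b - 4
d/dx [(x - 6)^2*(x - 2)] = (x - 6)*(3*x - 10)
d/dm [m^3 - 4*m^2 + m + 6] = 3*m^2 - 8*m + 1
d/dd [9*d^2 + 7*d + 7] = 18*d + 7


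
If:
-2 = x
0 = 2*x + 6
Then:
No Solution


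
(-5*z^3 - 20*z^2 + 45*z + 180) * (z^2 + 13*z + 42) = -5*z^5 - 85*z^4 - 425*z^3 - 75*z^2 + 4230*z + 7560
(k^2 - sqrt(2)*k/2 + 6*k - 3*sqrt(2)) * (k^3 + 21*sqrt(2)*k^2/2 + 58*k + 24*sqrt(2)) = k^5 + 6*k^4 + 10*sqrt(2)*k^4 + 95*k^3/2 + 60*sqrt(2)*k^3 - 5*sqrt(2)*k^2 + 285*k^2 - 30*sqrt(2)*k - 24*k - 144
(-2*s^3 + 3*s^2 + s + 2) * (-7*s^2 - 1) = 14*s^5 - 21*s^4 - 5*s^3 - 17*s^2 - s - 2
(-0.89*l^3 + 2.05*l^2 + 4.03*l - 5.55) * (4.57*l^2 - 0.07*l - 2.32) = -4.0673*l^5 + 9.4308*l^4 + 20.3384*l^3 - 30.4016*l^2 - 8.9611*l + 12.876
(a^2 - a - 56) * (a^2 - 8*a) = a^4 - 9*a^3 - 48*a^2 + 448*a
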